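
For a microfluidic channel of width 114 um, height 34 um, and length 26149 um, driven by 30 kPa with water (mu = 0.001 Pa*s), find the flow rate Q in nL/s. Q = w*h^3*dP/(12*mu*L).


Step 1: Convert all dimensions to SI (meters).
w = 114e-6 m, h = 34e-6 m, L = 26149e-6 m, dP = 30e3 Pa
Step 2: Q = w * h^3 * dP / (12 * mu * L)
Q = 114e-6 * (34e-6)^3 * 30e3 / (12 * 0.001 * 26149e-6) = 4.2837738e-10 m^3/s
Step 3: Convert Q from m^3/s to nL/s (1 m^3 = 1e12 nL, so multiply by 1e12).
Q = 428.377 nL/s


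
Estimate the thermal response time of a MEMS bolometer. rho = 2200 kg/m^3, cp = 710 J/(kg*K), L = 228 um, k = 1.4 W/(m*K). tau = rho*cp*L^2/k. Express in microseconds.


Step 1: Convert L to m: L = 228e-6 m
Step 2: L^2 = (228e-6)^2 = 5.1984e-08 m^2
Step 3: tau = 2200 * 710 * 5.1984e-08 / 1.4 = 5.799929143e-02 s
Step 4: Convert to microseconds (multiply by 1e6).
tau = 57999.291 us


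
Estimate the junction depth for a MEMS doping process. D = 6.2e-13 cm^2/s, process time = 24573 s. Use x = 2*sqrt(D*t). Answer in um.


Step 1: Compute D*t = 6.2e-13 * 24573 = 1.523526e-08 cm^2
Step 2: sqrt(D*t) = 1.23431e-04 cm
Step 3: x = 2 * 1.23431e-04 cm = 2.46862e-04 cm
Step 4: Convert to um (1 cm = 1e4 um): x = 2.469 um


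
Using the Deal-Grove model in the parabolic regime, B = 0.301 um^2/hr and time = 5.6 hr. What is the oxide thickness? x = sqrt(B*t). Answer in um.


Step 1: Compute B*t = 0.301 * 5.6 = 1.6856
Step 2: x = sqrt(1.6856)
x = 1.298 um


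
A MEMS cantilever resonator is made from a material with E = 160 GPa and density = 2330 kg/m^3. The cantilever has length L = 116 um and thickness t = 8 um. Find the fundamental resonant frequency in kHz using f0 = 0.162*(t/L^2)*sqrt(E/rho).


Step 1: Convert units to SI.
t_SI = 8e-6 m, L_SI = 116e-6 m
Step 2: Calculate sqrt(E/rho).
sqrt(160e9 / 2330) = 8286.71 m/s
Step 3: Compute f0.
f0 = 0.162 * 8e-6 / (116e-6)^2 * 8286.71 = 798125.5 Hz = 798.13 kHz


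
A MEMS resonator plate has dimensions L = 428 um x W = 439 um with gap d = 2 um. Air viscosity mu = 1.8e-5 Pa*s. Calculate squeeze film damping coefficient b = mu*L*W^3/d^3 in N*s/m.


Step 1: Convert to SI.
L = 428e-6 m, W = 439e-6 m, d = 2e-6 m
Step 2: W^3 = (439e-6)^3 = 8.46e-11 m^3
Step 3: d^3 = (2e-6)^3 = 8.00e-18 m^3
Step 4: b = 1.8e-5 * 428e-6 * 8.46e-11 / 8.00e-18
b = 8.15e-02 N*s/m


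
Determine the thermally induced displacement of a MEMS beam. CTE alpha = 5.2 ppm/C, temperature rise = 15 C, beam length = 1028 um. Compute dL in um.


Step 1: Convert CTE: alpha = 5.2 ppm/C = 5.2e-6 /C
Step 2: dL = 5.2e-6 * 15 * 1028
dL = 0.0802 um


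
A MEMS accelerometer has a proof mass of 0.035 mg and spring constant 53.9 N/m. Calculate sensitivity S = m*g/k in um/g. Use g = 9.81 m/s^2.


Step 1: Convert mass: m = 0.035 mg = 3.50e-08 kg
Step 2: S = m * g / k = 3.50e-08 * 9.81 / 53.9
Step 3: S = 6.37e-09 m/g
Step 4: Convert to um/g: S = 0.006 um/g


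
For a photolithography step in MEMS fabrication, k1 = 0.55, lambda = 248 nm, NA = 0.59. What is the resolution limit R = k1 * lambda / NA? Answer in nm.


Step 1: Identify values: k1 = 0.55, lambda = 248 nm, NA = 0.59
Step 2: R = k1 * lambda / NA
R = 0.55 * 248 / 0.59
R = 231.2 nm


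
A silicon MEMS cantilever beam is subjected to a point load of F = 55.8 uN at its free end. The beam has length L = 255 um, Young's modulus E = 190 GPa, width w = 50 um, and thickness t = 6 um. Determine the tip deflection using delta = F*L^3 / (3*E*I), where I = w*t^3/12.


Step 1: Calculate the second moment of area.
I = w * t^3 / 12 = 50 * 6^3 / 12 = 900.0 um^4
Step 2: Convert E to consistent units (1 GPa = 1000 uN/um^2).
E = 190 GPa = 190000 uN/um^2
Step 3: Calculate tip deflection.
delta = F * L^3 / (3 * E * I)
delta = 55.8 * 255^3 / (3 * 190000 * 900.0)
delta = 1.8036 um


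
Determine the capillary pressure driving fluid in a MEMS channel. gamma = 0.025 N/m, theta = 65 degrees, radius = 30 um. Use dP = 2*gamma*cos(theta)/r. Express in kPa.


Step 1: cos(65 deg) = 0.4226
Step 2: Convert r to m: r = 30e-6 m
Step 3: dP = 2 * 0.025 * 0.4226 / 30e-6 = 704.3 Pa
Step 4: Convert Pa to kPa (divide by 1000).
dP = 0.7 kPa


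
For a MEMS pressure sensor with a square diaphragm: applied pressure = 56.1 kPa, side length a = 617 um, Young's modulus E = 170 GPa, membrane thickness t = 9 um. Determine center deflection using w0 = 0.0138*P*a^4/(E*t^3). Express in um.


Step 1: Convert pressure to compatible units (E is in GPa, so P in GPa).
P = 56.1 kPa = 56.1e-6 GPa
Step 2: Compute numerator: 0.0138 * P * a^4.
a^4 = 617^4 = 144924114721
numerator = 0.0138 * 56.1e-6 * 144924114721 = 1.12197e+05
Step 3: Compute denominator: E * t^3 = 170 * 9^3 = 123930
Step 4: w0 = numerator / denominator = 1.12197e+05 / 123930 = 0.9053 um


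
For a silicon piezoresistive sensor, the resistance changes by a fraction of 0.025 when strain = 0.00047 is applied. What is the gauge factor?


Step 1: Identify values.
dR/R = 0.025, strain = 0.00047
Step 2: GF = (dR/R) / strain = 0.025 / 0.00047
GF = 53.2


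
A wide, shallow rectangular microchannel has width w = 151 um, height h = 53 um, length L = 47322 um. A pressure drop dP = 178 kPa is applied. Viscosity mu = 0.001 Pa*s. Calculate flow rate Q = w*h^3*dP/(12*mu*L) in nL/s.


Step 1: Convert all dimensions to SI (meters).
w = 151e-6 m, h = 53e-6 m, L = 47322e-6 m, dP = 178e3 Pa
Step 2: Q = w * h^3 * dP / (12 * mu * L)
Q = 151e-6 * (53e-6)^3 * 178e3 / (12 * 0.001 * 47322e-6) = 7.0466098e-09 m^3/s
Step 3: Convert Q from m^3/s to nL/s (1 m^3 = 1e12 nL, so multiply by 1e12).
Q = 7046.61 nL/s


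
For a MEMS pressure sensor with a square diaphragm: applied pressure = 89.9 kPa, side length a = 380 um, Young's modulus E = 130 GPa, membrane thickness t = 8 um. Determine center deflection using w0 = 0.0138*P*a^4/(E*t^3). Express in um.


Step 1: Convert pressure to compatible units (E is in GPa, so P in GPa).
P = 89.9 kPa = 89.9e-6 GPa
Step 2: Compute numerator: 0.0138 * P * a^4.
a^4 = 380^4 = 20851360000
numerator = 0.0138 * 89.9e-6 * 20851360000 = 2.58686e+04
Step 3: Compute denominator: E * t^3 = 130 * 8^3 = 66560
Step 4: w0 = numerator / denominator = 2.58686e+04 / 66560 = 0.3887 um


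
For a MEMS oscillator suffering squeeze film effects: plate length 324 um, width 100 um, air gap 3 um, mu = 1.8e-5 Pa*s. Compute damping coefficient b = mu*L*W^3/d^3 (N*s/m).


Step 1: Convert to SI.
L = 324e-6 m, W = 100e-6 m, d = 3e-6 m
Step 2: W^3 = (100e-6)^3 = 1.00e-12 m^3
Step 3: d^3 = (3e-6)^3 = 2.70e-17 m^3
Step 4: b = 1.8e-5 * 324e-6 * 1.00e-12 / 2.70e-17
b = 2.16e-04 N*s/m


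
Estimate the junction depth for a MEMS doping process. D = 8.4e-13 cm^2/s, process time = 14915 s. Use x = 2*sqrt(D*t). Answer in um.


Step 1: Compute D*t = 8.4e-13 * 14915 = 1.25286e-08 cm^2
Step 2: sqrt(D*t) = 1.11931e-04 cm
Step 3: x = 2 * 1.11931e-04 cm = 2.23862e-04 cm
Step 4: Convert to um (1 cm = 1e4 um): x = 2.239 um


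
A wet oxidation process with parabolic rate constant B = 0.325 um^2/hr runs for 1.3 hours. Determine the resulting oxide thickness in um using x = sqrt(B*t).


Step 1: Compute B*t = 0.325 * 1.3 = 0.4225
Step 2: x = sqrt(0.4225)
x = 0.65 um


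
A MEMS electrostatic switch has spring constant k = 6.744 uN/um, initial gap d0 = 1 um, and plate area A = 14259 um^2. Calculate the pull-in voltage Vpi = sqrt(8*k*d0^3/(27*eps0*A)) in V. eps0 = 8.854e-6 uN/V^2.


Step 1: Compute numerator: 8 * k * d0^3 = 8 * 6.744 * 1^3 = 53.952
Step 2: Compute denominator: 27 * eps0 * A = 27 * 8.854e-6 * 14259 = 3.408728
Step 3: Vpi = sqrt(53.952 / 3.408728)
Vpi = 3.98 V


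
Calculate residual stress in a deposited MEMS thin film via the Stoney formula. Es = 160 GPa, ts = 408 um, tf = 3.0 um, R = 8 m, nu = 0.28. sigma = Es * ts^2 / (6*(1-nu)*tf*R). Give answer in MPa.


Step 1: Compute numerator: Es * ts^2 = 160 * 408^2 = 26634240 (GPa*um^2)
Step 2: Compute denominator (R in um): 6*(1-nu)*tf*R = 6*0.72*3.0*8e6 = 103680000.0 (um^2)
Step 3: sigma (GPa) = 26634240 / 103680000.0 = 2.56889e-01 GPa
Step 4: Convert to MPa (x1000): sigma = 256.9 MPa


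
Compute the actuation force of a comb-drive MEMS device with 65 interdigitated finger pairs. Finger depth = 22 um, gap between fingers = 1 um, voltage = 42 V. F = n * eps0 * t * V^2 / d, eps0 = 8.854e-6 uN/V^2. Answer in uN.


Step 1: Parameters: n=65, eps0=8.854e-6 uN/V^2, t=22 um, V=42 V, d=1 um
Step 2: V^2 = 1764
Step 3: F = 65 * 8.854e-6 * 22 * 1764 / 1
F = 22.334 uN


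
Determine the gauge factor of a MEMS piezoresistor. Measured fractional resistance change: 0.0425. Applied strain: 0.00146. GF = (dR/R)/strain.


Step 1: Identify values.
dR/R = 0.0425, strain = 0.00146
Step 2: GF = (dR/R) / strain = 0.0425 / 0.00146
GF = 29.1


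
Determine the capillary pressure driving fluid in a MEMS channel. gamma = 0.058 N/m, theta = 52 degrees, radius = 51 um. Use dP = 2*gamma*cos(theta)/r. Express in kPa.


Step 1: cos(52 deg) = 0.6157
Step 2: Convert r to m: r = 51e-6 m
Step 3: dP = 2 * 0.058 * 0.6157 / 51e-6 = 1400.4 Pa
Step 4: Convert Pa to kPa (divide by 1000).
dP = 1.4 kPa


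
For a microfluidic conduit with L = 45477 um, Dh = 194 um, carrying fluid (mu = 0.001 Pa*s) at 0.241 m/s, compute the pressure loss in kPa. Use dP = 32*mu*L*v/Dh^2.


Step 1: Convert to SI: L = 45477e-6 m, Dh = 194e-6 m
Step 2: dP = 32 * 0.001 * 45477e-6 * 0.241 / (194e-6)^2
Step 3: dP = 9318.70 Pa
Step 4: Convert to kPa: dP = 9.32 kPa


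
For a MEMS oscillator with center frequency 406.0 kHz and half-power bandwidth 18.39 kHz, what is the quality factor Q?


Step 1: Q = f0 / bandwidth
Step 2: Q = 406.0 / 18.39
Q = 22.1


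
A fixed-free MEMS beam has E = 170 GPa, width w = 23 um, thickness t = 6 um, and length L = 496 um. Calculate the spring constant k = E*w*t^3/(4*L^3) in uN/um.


Step 1: Convert E to consistent units (1 GPa = 1000 uN/um^2).
E = 170 GPa = 170000 uN/um^2
Step 2: Compute t^3 = 6^3 = 216
Step 3: Compute L^3 = 496^3 = 122023936
Step 4: k = 170000 * 23 * 216 / (4 * 122023936)
k = 1.7303 uN/um


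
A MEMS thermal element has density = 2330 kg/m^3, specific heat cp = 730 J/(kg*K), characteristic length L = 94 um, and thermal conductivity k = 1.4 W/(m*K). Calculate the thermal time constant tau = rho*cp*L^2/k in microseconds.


Step 1: Convert L to m: L = 94e-6 m
Step 2: L^2 = (94e-6)^2 = 8.836e-09 m^2
Step 3: tau = 2330 * 730 * 8.836e-09 / 1.4 = 1.073510886e-02 s
Step 4: Convert to microseconds (multiply by 1e6).
tau = 10735.109 us


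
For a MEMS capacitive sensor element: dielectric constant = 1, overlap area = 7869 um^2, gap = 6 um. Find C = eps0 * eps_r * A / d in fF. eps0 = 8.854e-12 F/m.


Step 1: Convert area to m^2: A = 7869e-12 m^2
Step 2: Convert gap to m: d = 6e-6 m
Step 3: C = eps0 * eps_r * A / d
C = 8.854e-12 * 1 * 7869e-12 / 6e-6
Step 4: Convert to fF (multiply by 1e15).
C = 11.61 fF


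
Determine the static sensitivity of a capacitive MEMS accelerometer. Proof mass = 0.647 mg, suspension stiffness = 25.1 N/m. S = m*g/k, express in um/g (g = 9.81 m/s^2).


Step 1: Convert mass: m = 0.647 mg = 6.47e-07 kg
Step 2: S = m * g / k = 6.47e-07 * 9.81 / 25.1
Step 3: S = 2.53e-07 m/g
Step 4: Convert to um/g: S = 0.253 um/g


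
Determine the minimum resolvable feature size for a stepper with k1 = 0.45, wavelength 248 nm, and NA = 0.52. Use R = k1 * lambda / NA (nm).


Step 1: Identify values: k1 = 0.45, lambda = 248 nm, NA = 0.52
Step 2: R = k1 * lambda / NA
R = 0.45 * 248 / 0.52
R = 214.6 nm


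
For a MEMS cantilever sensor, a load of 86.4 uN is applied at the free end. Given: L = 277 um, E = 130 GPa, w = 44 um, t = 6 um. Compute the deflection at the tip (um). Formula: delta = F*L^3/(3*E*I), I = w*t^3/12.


Step 1: Calculate the second moment of area.
I = w * t^3 / 12 = 44 * 6^3 / 12 = 792.0 um^4
Step 2: Convert E to consistent units (1 GPa = 1000 uN/um^2).
E = 130 GPa = 130000 uN/um^2
Step 3: Calculate tip deflection.
delta = F * L^3 / (3 * E * I)
delta = 86.4 * 277^3 / (3 * 130000 * 792.0)
delta = 5.9452 um


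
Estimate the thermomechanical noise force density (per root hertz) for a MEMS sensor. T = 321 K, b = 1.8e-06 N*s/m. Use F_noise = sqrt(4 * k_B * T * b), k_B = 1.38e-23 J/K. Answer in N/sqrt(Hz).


Step 1: Compute 4 * k_B * T * b
= 4 * 1.38e-23 * 321 * 1.8e-06
= 3.1895e-26 N^2/Hz
Step 2: F_noise = sqrt(3.1895e-26)
F_noise = 1.79e-13 N/sqrt(Hz)


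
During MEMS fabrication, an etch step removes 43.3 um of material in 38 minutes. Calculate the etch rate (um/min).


Step 1: Etch rate = depth / time
Step 2: rate = 43.3 / 38
rate = 1.139 um/min


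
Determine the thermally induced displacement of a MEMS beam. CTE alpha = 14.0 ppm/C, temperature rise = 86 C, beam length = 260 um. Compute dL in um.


Step 1: Convert CTE: alpha = 14.0 ppm/C = 14.0e-6 /C
Step 2: dL = 14.0e-6 * 86 * 260
dL = 0.313 um


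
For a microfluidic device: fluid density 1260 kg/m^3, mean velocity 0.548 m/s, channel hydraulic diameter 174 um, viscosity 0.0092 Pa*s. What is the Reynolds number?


Step 1: Convert Dh to meters: Dh = 174e-6 m
Step 2: Re = rho * v * Dh / mu
Re = 1260 * 0.548 * 174e-6 / 0.0092
Re = 13.059


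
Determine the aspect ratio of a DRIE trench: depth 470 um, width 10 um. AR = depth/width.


Step 1: AR = depth / width
Step 2: AR = 470 / 10
AR = 47.0


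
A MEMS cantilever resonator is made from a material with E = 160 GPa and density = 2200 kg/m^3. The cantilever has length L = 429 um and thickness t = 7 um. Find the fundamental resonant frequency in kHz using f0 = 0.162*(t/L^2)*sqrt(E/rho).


Step 1: Convert units to SI.
t_SI = 7e-6 m, L_SI = 429e-6 m
Step 2: Calculate sqrt(E/rho).
sqrt(160e9 / 2200) = 8528.03 m/s
Step 3: Compute f0.
f0 = 0.162 * 7e-6 / (429e-6)^2 * 8528.03 = 52546.9 Hz = 52.55 kHz


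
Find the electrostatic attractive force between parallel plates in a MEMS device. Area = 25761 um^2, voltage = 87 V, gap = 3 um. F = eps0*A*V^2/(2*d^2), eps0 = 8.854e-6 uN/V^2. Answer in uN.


Step 1: Identify parameters.
eps0 = 8.854e-6 uN/V^2, A = 25761 um^2, V = 87 V, d = 3 um
Step 2: Compute V^2 = 87^2 = 7569
Step 3: Compute d^2 = 3^2 = 9
Step 4: F = 0.5 * 8.854e-6 * 25761 * 7569 / 9
F = 95.911 uN


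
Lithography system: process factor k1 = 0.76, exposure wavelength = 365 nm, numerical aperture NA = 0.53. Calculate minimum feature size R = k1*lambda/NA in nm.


Step 1: Identify values: k1 = 0.76, lambda = 365 nm, NA = 0.53
Step 2: R = k1 * lambda / NA
R = 0.76 * 365 / 0.53
R = 523.4 nm


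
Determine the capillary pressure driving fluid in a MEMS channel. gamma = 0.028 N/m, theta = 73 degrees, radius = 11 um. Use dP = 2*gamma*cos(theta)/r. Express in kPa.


Step 1: cos(73 deg) = 0.2924
Step 2: Convert r to m: r = 11e-6 m
Step 3: dP = 2 * 0.028 * 0.2924 / 11e-6 = 1488.6 Pa
Step 4: Convert Pa to kPa (divide by 1000).
dP = 1.49 kPa


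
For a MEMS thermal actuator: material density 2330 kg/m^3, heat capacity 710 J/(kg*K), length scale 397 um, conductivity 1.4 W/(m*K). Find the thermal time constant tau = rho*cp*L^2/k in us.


Step 1: Convert L to m: L = 397e-6 m
Step 2: L^2 = (397e-6)^2 = 1.57609e-07 m^2
Step 3: tau = 2330 * 710 * 1.57609e-07 / 1.4 = 1.8623754907e-01 s
Step 4: Convert to microseconds (multiply by 1e6).
tau = 186237.549 us


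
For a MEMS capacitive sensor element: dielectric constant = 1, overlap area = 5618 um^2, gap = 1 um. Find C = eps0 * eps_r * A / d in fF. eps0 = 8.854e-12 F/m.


Step 1: Convert area to m^2: A = 5618e-12 m^2
Step 2: Convert gap to m: d = 1e-6 m
Step 3: C = eps0 * eps_r * A / d
C = 8.854e-12 * 1 * 5618e-12 / 1e-6
Step 4: Convert to fF (multiply by 1e15).
C = 49.74 fF


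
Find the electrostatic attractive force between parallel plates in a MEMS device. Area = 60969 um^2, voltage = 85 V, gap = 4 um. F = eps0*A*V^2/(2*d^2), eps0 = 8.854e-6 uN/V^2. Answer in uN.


Step 1: Identify parameters.
eps0 = 8.854e-6 uN/V^2, A = 60969 um^2, V = 85 V, d = 4 um
Step 2: Compute V^2 = 85^2 = 7225
Step 3: Compute d^2 = 4^2 = 16
Step 4: F = 0.5 * 8.854e-6 * 60969 * 7225 / 16
F = 121.881 uN


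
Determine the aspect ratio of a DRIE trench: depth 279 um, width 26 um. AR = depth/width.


Step 1: AR = depth / width
Step 2: AR = 279 / 26
AR = 10.7


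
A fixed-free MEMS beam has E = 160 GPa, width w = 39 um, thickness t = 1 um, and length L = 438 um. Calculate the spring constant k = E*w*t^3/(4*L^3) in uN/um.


Step 1: Convert E to consistent units (1 GPa = 1000 uN/um^2).
E = 160 GPa = 160000 uN/um^2
Step 2: Compute t^3 = 1^3 = 1
Step 3: Compute L^3 = 438^3 = 84027672
Step 4: k = 160000 * 39 * 1 / (4 * 84027672)
k = 0.0186 uN/um


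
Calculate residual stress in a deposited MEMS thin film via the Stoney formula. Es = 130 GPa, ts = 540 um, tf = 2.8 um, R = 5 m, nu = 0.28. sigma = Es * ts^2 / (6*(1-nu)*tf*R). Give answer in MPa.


Step 1: Compute numerator: Es * ts^2 = 130 * 540^2 = 37908000 (GPa*um^2)
Step 2: Compute denominator (R in um): 6*(1-nu)*tf*R = 6*0.72*2.8*5e6 = 60480000.0 (um^2)
Step 3: sigma (GPa) = 37908000 / 60480000.0 = 6.26786e-01 GPa
Step 4: Convert to MPa (x1000): sigma = 626.8 MPa


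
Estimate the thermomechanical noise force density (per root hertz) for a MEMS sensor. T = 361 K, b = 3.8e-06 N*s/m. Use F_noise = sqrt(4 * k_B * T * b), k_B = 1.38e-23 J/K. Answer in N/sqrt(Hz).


Step 1: Compute 4 * k_B * T * b
= 4 * 1.38e-23 * 361 * 3.8e-06
= 7.5723e-26 N^2/Hz
Step 2: F_noise = sqrt(7.5723e-26)
F_noise = 2.75e-13 N/sqrt(Hz)


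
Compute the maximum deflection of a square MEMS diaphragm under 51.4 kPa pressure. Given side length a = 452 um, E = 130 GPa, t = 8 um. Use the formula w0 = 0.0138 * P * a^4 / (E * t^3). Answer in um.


Step 1: Convert pressure to compatible units (E is in GPa, so P in GPa).
P = 51.4 kPa = 51.4e-6 GPa
Step 2: Compute numerator: 0.0138 * P * a^4.
a^4 = 452^4 = 41740124416
numerator = 0.0138 * 51.4e-6 * 41740124416 = 2.96071e+04
Step 3: Compute denominator: E * t^3 = 130 * 8^3 = 66560
Step 4: w0 = numerator / denominator = 2.96071e+04 / 66560 = 0.4448 um


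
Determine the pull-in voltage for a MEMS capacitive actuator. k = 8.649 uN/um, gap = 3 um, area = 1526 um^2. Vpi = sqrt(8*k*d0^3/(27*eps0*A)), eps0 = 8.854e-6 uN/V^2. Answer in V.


Step 1: Compute numerator: 8 * k * d0^3 = 8 * 8.649 * 3^3 = 1868.184
Step 2: Compute denominator: 27 * eps0 * A = 27 * 8.854e-6 * 1526 = 0.364803
Step 3: Vpi = sqrt(1868.184 / 0.364803)
Vpi = 71.56 V


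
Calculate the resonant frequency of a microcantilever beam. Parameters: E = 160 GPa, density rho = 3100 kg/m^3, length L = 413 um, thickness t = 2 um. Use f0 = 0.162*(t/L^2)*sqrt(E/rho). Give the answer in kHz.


Step 1: Convert units to SI.
t_SI = 2e-6 m, L_SI = 413e-6 m
Step 2: Calculate sqrt(E/rho).
sqrt(160e9 / 3100) = 7184.21 m/s
Step 3: Compute f0.
f0 = 0.162 * 2e-6 / (413e-6)^2 * 7184.21 = 13646.6 Hz = 13.65 kHz


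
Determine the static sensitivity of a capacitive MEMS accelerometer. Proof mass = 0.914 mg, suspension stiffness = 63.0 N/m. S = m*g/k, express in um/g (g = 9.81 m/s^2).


Step 1: Convert mass: m = 0.914 mg = 9.14e-07 kg
Step 2: S = m * g / k = 9.14e-07 * 9.81 / 63.0
Step 3: S = 1.42e-07 m/g
Step 4: Convert to um/g: S = 0.142 um/g


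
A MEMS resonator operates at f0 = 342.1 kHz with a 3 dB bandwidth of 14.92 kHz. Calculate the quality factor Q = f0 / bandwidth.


Step 1: Q = f0 / bandwidth
Step 2: Q = 342.1 / 14.92
Q = 22.9


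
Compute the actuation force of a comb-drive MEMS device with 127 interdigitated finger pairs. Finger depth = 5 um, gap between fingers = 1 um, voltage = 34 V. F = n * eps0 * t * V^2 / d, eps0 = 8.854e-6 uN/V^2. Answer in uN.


Step 1: Parameters: n=127, eps0=8.854e-6 uN/V^2, t=5 um, V=34 V, d=1 um
Step 2: V^2 = 1156
Step 3: F = 127 * 8.854e-6 * 5 * 1156 / 1
F = 6.499 uN


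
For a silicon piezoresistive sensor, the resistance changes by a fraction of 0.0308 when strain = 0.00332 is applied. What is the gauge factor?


Step 1: Identify values.
dR/R = 0.0308, strain = 0.00332
Step 2: GF = (dR/R) / strain = 0.0308 / 0.00332
GF = 9.3


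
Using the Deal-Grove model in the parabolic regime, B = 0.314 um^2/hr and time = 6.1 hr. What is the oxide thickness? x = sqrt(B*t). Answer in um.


Step 1: Compute B*t = 0.314 * 6.1 = 1.9154
Step 2: x = sqrt(1.9154)
x = 1.384 um


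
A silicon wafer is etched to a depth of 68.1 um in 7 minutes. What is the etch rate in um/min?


Step 1: Etch rate = depth / time
Step 2: rate = 68.1 / 7
rate = 9.729 um/min


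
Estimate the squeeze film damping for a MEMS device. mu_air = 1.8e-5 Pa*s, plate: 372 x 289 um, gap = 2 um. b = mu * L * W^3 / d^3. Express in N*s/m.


Step 1: Convert to SI.
L = 372e-6 m, W = 289e-6 m, d = 2e-6 m
Step 2: W^3 = (289e-6)^3 = 2.41e-11 m^3
Step 3: d^3 = (2e-6)^3 = 8.00e-18 m^3
Step 4: b = 1.8e-5 * 372e-6 * 2.41e-11 / 8.00e-18
b = 2.02e-02 N*s/m


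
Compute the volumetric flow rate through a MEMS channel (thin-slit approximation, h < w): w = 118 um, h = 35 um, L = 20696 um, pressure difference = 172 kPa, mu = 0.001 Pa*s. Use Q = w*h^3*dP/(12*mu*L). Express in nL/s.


Step 1: Convert all dimensions to SI (meters).
w = 118e-6 m, h = 35e-6 m, L = 20696e-6 m, dP = 172e3 Pa
Step 2: Q = w * h^3 * dP / (12 * mu * L)
Q = 118e-6 * (35e-6)^3 * 172e3 / (12 * 0.001 * 20696e-6) = 3.50386145e-09 m^3/s
Step 3: Convert Q from m^3/s to nL/s (1 m^3 = 1e12 nL, so multiply by 1e12).
Q = 3503.861 nL/s


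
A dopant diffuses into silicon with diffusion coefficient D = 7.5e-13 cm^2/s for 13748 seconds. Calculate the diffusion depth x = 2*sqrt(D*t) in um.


Step 1: Compute D*t = 7.5e-13 * 13748 = 1.0311e-08 cm^2
Step 2: sqrt(D*t) = 1.01543e-04 cm
Step 3: x = 2 * 1.01543e-04 cm = 2.03086e-04 cm
Step 4: Convert to um (1 cm = 1e4 um): x = 2.031 um


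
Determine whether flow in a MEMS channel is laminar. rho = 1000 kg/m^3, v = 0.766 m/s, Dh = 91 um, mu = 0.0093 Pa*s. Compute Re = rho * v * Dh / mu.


Step 1: Convert Dh to meters: Dh = 91e-6 m
Step 2: Re = rho * v * Dh / mu
Re = 1000 * 0.766 * 91e-6 / 0.0093
Re = 7.495
Since Re = 7.495 is below ~2300, the flow is laminar.


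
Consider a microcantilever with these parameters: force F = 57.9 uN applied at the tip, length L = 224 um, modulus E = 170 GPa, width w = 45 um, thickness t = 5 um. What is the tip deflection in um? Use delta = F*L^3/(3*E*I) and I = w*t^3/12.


Step 1: Calculate the second moment of area.
I = w * t^3 / 12 = 45 * 5^3 / 12 = 468.75 um^4
Step 2: Convert E to consistent units (1 GPa = 1000 uN/um^2).
E = 170 GPa = 170000 uN/um^2
Step 3: Calculate tip deflection.
delta = F * L^3 / (3 * E * I)
delta = 57.9 * 224^3 / (3 * 170000 * 468.75)
delta = 2.7221 um


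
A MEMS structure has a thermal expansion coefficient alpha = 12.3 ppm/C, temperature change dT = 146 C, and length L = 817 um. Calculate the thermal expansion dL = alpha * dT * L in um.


Step 1: Convert CTE: alpha = 12.3 ppm/C = 12.3e-6 /C
Step 2: dL = 12.3e-6 * 146 * 817
dL = 1.4672 um


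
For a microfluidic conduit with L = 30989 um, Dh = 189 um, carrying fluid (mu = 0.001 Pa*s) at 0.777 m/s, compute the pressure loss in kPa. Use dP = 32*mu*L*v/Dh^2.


Step 1: Convert to SI: L = 30989e-6 m, Dh = 189e-6 m
Step 2: dP = 32 * 0.001 * 30989e-6 * 0.777 / (189e-6)^2
Step 3: dP = 21570.24 Pa
Step 4: Convert to kPa: dP = 21.57 kPa


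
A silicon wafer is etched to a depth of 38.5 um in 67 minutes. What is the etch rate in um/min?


Step 1: Etch rate = depth / time
Step 2: rate = 38.5 / 67
rate = 0.575 um/min


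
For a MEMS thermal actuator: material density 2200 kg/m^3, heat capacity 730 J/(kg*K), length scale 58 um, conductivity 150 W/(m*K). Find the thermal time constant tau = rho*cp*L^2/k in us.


Step 1: Convert L to m: L = 58e-6 m
Step 2: L^2 = (58e-6)^2 = 3.364e-09 m^2
Step 3: tau = 2200 * 730 * 3.364e-09 / 150 = 3.601723e-05 s
Step 4: Convert to microseconds (multiply by 1e6).
tau = 36.017 us


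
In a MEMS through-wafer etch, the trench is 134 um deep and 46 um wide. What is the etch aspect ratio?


Step 1: AR = depth / width
Step 2: AR = 134 / 46
AR = 2.9


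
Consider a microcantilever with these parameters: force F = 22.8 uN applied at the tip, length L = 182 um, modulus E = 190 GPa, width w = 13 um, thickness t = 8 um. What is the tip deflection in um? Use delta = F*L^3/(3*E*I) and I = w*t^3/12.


Step 1: Calculate the second moment of area.
I = w * t^3 / 12 = 13 * 8^3 / 12 = 554.6667 um^4
Step 2: Convert E to consistent units (1 GPa = 1000 uN/um^2).
E = 190 GPa = 190000 uN/um^2
Step 3: Calculate tip deflection.
delta = F * L^3 / (3 * E * I)
delta = 22.8 * 182^3 / (3 * 190000 * 554.6667)
delta = 0.4348 um


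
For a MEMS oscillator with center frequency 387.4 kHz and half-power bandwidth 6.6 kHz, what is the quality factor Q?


Step 1: Q = f0 / bandwidth
Step 2: Q = 387.4 / 6.6
Q = 58.7


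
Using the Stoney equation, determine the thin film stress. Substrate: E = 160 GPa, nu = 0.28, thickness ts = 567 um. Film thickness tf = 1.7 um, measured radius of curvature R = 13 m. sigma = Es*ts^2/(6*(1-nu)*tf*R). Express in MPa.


Step 1: Compute numerator: Es * ts^2 = 160 * 567^2 = 51438240 (GPa*um^2)
Step 2: Compute denominator (R in um): 6*(1-nu)*tf*R = 6*0.72*1.7*13e6 = 95472000.0 (um^2)
Step 3: sigma (GPa) = 51438240 / 95472000.0 = 5.38778e-01 GPa
Step 4: Convert to MPa (x1000): sigma = 538.8 MPa


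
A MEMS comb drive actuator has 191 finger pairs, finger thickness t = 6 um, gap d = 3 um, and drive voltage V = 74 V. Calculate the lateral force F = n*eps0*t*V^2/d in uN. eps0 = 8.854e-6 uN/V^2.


Step 1: Parameters: n=191, eps0=8.854e-6 uN/V^2, t=6 um, V=74 V, d=3 um
Step 2: V^2 = 5476
Step 3: F = 191 * 8.854e-6 * 6 * 5476 / 3
F = 18.521 uN


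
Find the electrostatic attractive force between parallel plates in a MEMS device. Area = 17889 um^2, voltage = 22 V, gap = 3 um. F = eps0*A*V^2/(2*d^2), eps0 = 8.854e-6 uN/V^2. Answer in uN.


Step 1: Identify parameters.
eps0 = 8.854e-6 uN/V^2, A = 17889 um^2, V = 22 V, d = 3 um
Step 2: Compute V^2 = 22^2 = 484
Step 3: Compute d^2 = 3^2 = 9
Step 4: F = 0.5 * 8.854e-6 * 17889 * 484 / 9
F = 4.259 uN


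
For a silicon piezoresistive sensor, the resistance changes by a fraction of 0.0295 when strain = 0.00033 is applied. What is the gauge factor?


Step 1: Identify values.
dR/R = 0.0295, strain = 0.00033
Step 2: GF = (dR/R) / strain = 0.0295 / 0.00033
GF = 89.4


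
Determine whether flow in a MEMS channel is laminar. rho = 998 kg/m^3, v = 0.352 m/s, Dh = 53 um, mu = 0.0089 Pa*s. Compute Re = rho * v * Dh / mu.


Step 1: Convert Dh to meters: Dh = 53e-6 m
Step 2: Re = rho * v * Dh / mu
Re = 998 * 0.352 * 53e-6 / 0.0089
Re = 2.092
Since Re = 2.092 is below ~2300, the flow is laminar.


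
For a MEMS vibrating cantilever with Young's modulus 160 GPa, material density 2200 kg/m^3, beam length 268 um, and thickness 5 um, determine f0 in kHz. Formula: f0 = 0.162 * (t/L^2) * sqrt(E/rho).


Step 1: Convert units to SI.
t_SI = 5e-6 m, L_SI = 268e-6 m
Step 2: Calculate sqrt(E/rho).
sqrt(160e9 / 2200) = 8528.03 m/s
Step 3: Compute f0.
f0 = 0.162 * 5e-6 / (268e-6)^2 * 8528.03 = 96175.4 Hz = 96.18 kHz


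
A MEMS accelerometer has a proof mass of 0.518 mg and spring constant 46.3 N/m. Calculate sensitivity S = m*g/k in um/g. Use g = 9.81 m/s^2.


Step 1: Convert mass: m = 0.518 mg = 5.18e-07 kg
Step 2: S = m * g / k = 5.18e-07 * 9.81 / 46.3
Step 3: S = 1.10e-07 m/g
Step 4: Convert to um/g: S = 0.11 um/g


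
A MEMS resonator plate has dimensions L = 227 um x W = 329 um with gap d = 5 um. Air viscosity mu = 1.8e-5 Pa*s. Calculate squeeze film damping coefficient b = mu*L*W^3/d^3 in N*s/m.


Step 1: Convert to SI.
L = 227e-6 m, W = 329e-6 m, d = 5e-6 m
Step 2: W^3 = (329e-6)^3 = 3.56e-11 m^3
Step 3: d^3 = (5e-6)^3 = 1.25e-16 m^3
Step 4: b = 1.8e-5 * 227e-6 * 3.56e-11 / 1.25e-16
b = 1.16e-03 N*s/m


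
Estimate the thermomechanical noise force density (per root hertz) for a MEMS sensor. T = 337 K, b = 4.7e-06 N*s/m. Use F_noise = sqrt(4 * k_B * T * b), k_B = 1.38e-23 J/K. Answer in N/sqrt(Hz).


Step 1: Compute 4 * k_B * T * b
= 4 * 1.38e-23 * 337 * 4.7e-06
= 8.7431e-26 N^2/Hz
Step 2: F_noise = sqrt(8.7431e-26)
F_noise = 2.96e-13 N/sqrt(Hz)


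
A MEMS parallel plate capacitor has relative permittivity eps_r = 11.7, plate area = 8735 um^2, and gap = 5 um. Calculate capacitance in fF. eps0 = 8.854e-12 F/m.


Step 1: Convert area to m^2: A = 8735e-12 m^2
Step 2: Convert gap to m: d = 5e-6 m
Step 3: C = eps0 * eps_r * A / d
C = 8.854e-12 * 11.7 * 8735e-12 / 5e-6
Step 4: Convert to fF (multiply by 1e15).
C = 180.97 fF


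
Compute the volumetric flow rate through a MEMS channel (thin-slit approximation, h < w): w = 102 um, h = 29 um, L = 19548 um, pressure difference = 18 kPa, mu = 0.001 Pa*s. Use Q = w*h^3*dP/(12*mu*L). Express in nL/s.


Step 1: Convert all dimensions to SI (meters).
w = 102e-6 m, h = 29e-6 m, L = 19548e-6 m, dP = 18e3 Pa
Step 2: Q = w * h^3 * dP / (12 * mu * L)
Q = 102e-6 * (29e-6)^3 * 18e3 / (12 * 0.001 * 19548e-6) = 1.9089e-10 m^3/s
Step 3: Convert Q from m^3/s to nL/s (1 m^3 = 1e12 nL, so multiply by 1e12).
Q = 190.89 nL/s


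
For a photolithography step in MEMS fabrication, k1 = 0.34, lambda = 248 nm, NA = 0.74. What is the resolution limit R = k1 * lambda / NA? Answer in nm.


Step 1: Identify values: k1 = 0.34, lambda = 248 nm, NA = 0.74
Step 2: R = k1 * lambda / NA
R = 0.34 * 248 / 0.74
R = 113.9 nm


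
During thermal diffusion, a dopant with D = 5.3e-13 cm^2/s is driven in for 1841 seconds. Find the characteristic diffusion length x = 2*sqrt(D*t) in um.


Step 1: Compute D*t = 5.3e-13 * 1841 = 9.7573e-10 cm^2
Step 2: sqrt(D*t) = 3.1237e-05 cm
Step 3: x = 2 * 3.1237e-05 cm = 6.2474e-05 cm
Step 4: Convert to um (1 cm = 1e4 um): x = 0.625 um


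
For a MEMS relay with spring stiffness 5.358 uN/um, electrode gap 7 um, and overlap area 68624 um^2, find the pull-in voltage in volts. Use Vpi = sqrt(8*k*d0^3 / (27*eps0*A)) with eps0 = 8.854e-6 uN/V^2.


Step 1: Compute numerator: 8 * k * d0^3 = 8 * 5.358 * 7^3 = 14702.352
Step 2: Compute denominator: 27 * eps0 * A = 27 * 8.854e-6 * 68624 = 16.405116
Step 3: Vpi = sqrt(14702.352 / 16.405116)
Vpi = 29.94 V


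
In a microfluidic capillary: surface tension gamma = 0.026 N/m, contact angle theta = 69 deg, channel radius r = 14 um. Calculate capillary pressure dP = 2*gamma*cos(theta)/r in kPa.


Step 1: cos(69 deg) = 0.3584
Step 2: Convert r to m: r = 14e-6 m
Step 3: dP = 2 * 0.026 * 0.3584 / 14e-6 = 1331.2 Pa
Step 4: Convert Pa to kPa (divide by 1000).
dP = 1.33 kPa


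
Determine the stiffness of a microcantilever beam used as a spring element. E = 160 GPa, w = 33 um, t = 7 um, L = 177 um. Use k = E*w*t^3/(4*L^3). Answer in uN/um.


Step 1: Convert E to consistent units (1 GPa = 1000 uN/um^2).
E = 160 GPa = 160000 uN/um^2
Step 2: Compute t^3 = 7^3 = 343
Step 3: Compute L^3 = 177^3 = 5545233
Step 4: k = 160000 * 33 * 343 / (4 * 5545233)
k = 81.6485 uN/um


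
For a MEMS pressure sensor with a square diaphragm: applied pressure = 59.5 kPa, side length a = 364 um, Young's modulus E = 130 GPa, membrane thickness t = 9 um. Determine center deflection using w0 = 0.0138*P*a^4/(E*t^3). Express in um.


Step 1: Convert pressure to compatible units (E is in GPa, so P in GPa).
P = 59.5 kPa = 59.5e-6 GPa
Step 2: Compute numerator: 0.0138 * P * a^4.
a^4 = 364^4 = 17555190016
numerator = 0.0138 * 59.5e-6 * 17555190016 = 1.44146e+04
Step 3: Compute denominator: E * t^3 = 130 * 9^3 = 94770
Step 4: w0 = numerator / denominator = 1.44146e+04 / 94770 = 0.1521 um


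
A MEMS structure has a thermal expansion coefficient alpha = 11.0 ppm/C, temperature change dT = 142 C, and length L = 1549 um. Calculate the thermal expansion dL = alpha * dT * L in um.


Step 1: Convert CTE: alpha = 11.0 ppm/C = 11.0e-6 /C
Step 2: dL = 11.0e-6 * 142 * 1549
dL = 2.4195 um


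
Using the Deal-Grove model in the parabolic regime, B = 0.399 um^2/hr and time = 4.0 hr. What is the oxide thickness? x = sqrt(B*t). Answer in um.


Step 1: Compute B*t = 0.399 * 4.0 = 1.596
Step 2: x = sqrt(1.596)
x = 1.263 um


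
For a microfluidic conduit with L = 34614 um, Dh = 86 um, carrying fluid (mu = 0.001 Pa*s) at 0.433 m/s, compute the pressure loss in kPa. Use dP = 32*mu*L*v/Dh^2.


Step 1: Convert to SI: L = 34614e-6 m, Dh = 86e-6 m
Step 2: dP = 32 * 0.001 * 34614e-6 * 0.433 / (86e-6)^2
Step 3: dP = 64847.43 Pa
Step 4: Convert to kPa: dP = 64.85 kPa


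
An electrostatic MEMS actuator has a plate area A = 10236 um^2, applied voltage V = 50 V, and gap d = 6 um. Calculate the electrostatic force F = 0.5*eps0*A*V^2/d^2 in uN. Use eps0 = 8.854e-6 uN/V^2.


Step 1: Identify parameters.
eps0 = 8.854e-6 uN/V^2, A = 10236 um^2, V = 50 V, d = 6 um
Step 2: Compute V^2 = 50^2 = 2500
Step 3: Compute d^2 = 6^2 = 36
Step 4: F = 0.5 * 8.854e-6 * 10236 * 2500 / 36
F = 3.147 uN


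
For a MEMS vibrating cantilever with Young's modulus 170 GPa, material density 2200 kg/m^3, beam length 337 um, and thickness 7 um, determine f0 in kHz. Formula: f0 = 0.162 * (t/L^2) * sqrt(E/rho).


Step 1: Convert units to SI.
t_SI = 7e-6 m, L_SI = 337e-6 m
Step 2: Calculate sqrt(E/rho).
sqrt(170e9 / 2200) = 8790.49 m/s
Step 3: Compute f0.
f0 = 0.162 * 7e-6 / (337e-6)^2 * 8790.49 = 87774.1 Hz = 87.77 kHz


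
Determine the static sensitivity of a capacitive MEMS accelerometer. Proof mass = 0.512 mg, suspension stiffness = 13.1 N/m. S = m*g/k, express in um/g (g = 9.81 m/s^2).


Step 1: Convert mass: m = 0.512 mg = 5.12e-07 kg
Step 2: S = m * g / k = 5.12e-07 * 9.81 / 13.1
Step 3: S = 3.83e-07 m/g
Step 4: Convert to um/g: S = 0.383 um/g


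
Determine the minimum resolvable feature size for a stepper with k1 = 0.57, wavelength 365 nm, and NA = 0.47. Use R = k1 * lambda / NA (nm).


Step 1: Identify values: k1 = 0.57, lambda = 365 nm, NA = 0.47
Step 2: R = k1 * lambda / NA
R = 0.57 * 365 / 0.47
R = 442.7 nm


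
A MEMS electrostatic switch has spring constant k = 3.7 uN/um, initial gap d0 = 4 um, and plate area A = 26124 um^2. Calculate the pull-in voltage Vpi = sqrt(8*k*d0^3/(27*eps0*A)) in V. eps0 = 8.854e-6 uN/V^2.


Step 1: Compute numerator: 8 * k * d0^3 = 8 * 3.7 * 4^3 = 1894.4
Step 2: Compute denominator: 27 * eps0 * A = 27 * 8.854e-6 * 26124 = 6.245151
Step 3: Vpi = sqrt(1894.4 / 6.245151)
Vpi = 17.42 V


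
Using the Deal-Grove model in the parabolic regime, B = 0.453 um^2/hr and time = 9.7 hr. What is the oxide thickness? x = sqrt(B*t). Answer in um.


Step 1: Compute B*t = 0.453 * 9.7 = 4.3941
Step 2: x = sqrt(4.3941)
x = 2.096 um


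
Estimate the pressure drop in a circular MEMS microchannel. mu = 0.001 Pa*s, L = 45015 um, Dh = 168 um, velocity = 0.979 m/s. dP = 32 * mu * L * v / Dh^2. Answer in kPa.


Step 1: Convert to SI: L = 45015e-6 m, Dh = 168e-6 m
Step 2: dP = 32 * 0.001 * 45015e-6 * 0.979 / (168e-6)^2
Step 3: dP = 49965.63 Pa
Step 4: Convert to kPa: dP = 49.97 kPa


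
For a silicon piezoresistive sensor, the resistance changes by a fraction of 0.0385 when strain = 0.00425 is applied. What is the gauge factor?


Step 1: Identify values.
dR/R = 0.0385, strain = 0.00425
Step 2: GF = (dR/R) / strain = 0.0385 / 0.00425
GF = 9.1


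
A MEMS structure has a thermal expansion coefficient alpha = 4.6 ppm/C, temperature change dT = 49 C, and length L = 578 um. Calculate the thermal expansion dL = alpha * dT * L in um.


Step 1: Convert CTE: alpha = 4.6 ppm/C = 4.6e-6 /C
Step 2: dL = 4.6e-6 * 49 * 578
dL = 0.1303 um


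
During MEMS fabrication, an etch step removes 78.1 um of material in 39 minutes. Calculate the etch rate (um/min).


Step 1: Etch rate = depth / time
Step 2: rate = 78.1 / 39
rate = 2.003 um/min


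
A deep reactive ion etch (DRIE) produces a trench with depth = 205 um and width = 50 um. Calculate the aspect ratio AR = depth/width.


Step 1: AR = depth / width
Step 2: AR = 205 / 50
AR = 4.1


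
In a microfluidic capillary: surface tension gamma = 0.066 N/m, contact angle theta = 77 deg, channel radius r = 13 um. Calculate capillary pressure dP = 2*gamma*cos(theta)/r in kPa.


Step 1: cos(77 deg) = 0.225
Step 2: Convert r to m: r = 13e-6 m
Step 3: dP = 2 * 0.066 * 0.225 / 13e-6 = 2284.6 Pa
Step 4: Convert Pa to kPa (divide by 1000).
dP = 2.28 kPa


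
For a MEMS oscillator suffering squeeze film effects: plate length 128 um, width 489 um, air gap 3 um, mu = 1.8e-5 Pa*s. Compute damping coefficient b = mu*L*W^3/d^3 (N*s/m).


Step 1: Convert to SI.
L = 128e-6 m, W = 489e-6 m, d = 3e-6 m
Step 2: W^3 = (489e-6)^3 = 1.17e-10 m^3
Step 3: d^3 = (3e-6)^3 = 2.70e-17 m^3
Step 4: b = 1.8e-5 * 128e-6 * 1.17e-10 / 2.70e-17
b = 9.98e-03 N*s/m


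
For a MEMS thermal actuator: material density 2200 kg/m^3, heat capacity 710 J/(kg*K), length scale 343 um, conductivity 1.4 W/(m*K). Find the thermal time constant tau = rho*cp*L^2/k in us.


Step 1: Convert L to m: L = 343e-6 m
Step 2: L^2 = (343e-6)^2 = 1.17649e-07 m^2
Step 3: tau = 2200 * 710 * 1.17649e-07 / 1.4 = 1.3126267e-01 s
Step 4: Convert to microseconds (multiply by 1e6).
tau = 131262.67 us


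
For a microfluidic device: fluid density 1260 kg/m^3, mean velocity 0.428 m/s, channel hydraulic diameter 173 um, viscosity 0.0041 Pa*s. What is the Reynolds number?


Step 1: Convert Dh to meters: Dh = 173e-6 m
Step 2: Re = rho * v * Dh / mu
Re = 1260 * 0.428 * 173e-6 / 0.0041
Re = 22.755


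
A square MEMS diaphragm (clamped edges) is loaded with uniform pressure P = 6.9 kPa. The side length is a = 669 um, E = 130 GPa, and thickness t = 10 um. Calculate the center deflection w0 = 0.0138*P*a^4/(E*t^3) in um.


Step 1: Convert pressure to compatible units (E is in GPa, so P in GPa).
P = 6.9 kPa = 6.9e-6 GPa
Step 2: Compute numerator: 0.0138 * P * a^4.
a^4 = 669^4 = 200310848721
numerator = 0.0138 * 6.9e-6 * 200310848721 = 1.90736e+04
Step 3: Compute denominator: E * t^3 = 130 * 10^3 = 130000
Step 4: w0 = numerator / denominator = 1.90736e+04 / 130000 = 0.1467 um


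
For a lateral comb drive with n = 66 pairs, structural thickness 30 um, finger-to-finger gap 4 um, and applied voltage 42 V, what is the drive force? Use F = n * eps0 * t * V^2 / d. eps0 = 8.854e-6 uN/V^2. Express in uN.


Step 1: Parameters: n=66, eps0=8.854e-6 uN/V^2, t=30 um, V=42 V, d=4 um
Step 2: V^2 = 1764
Step 3: F = 66 * 8.854e-6 * 30 * 1764 / 4
F = 7.731 uN


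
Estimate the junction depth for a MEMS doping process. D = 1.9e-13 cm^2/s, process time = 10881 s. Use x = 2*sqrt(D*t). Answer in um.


Step 1: Compute D*t = 1.9e-13 * 10881 = 2.06739e-09 cm^2
Step 2: sqrt(D*t) = 4.5469e-05 cm
Step 3: x = 2 * 4.5469e-05 cm = 9.0938e-05 cm
Step 4: Convert to um (1 cm = 1e4 um): x = 0.909 um


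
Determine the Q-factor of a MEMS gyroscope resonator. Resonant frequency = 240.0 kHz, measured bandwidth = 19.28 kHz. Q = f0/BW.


Step 1: Q = f0 / bandwidth
Step 2: Q = 240.0 / 19.28
Q = 12.4


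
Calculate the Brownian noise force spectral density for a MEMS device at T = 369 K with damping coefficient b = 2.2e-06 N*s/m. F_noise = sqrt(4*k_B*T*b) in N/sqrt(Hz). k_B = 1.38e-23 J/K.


Step 1: Compute 4 * k_B * T * b
= 4 * 1.38e-23 * 369 * 2.2e-06
= 4.4811e-26 N^2/Hz
Step 2: F_noise = sqrt(4.4811e-26)
F_noise = 2.12e-13 N/sqrt(Hz)


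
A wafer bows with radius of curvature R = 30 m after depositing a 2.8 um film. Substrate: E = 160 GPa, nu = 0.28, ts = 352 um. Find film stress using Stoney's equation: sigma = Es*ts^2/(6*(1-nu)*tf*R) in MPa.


Step 1: Compute numerator: Es * ts^2 = 160 * 352^2 = 19824640 (GPa*um^2)
Step 2: Compute denominator (R in um): 6*(1-nu)*tf*R = 6*0.72*2.8*30e6 = 362880000.0 (um^2)
Step 3: sigma (GPa) = 19824640 / 362880000.0 = 5.4631e-02 GPa
Step 4: Convert to MPa (x1000): sigma = 54.6 MPa


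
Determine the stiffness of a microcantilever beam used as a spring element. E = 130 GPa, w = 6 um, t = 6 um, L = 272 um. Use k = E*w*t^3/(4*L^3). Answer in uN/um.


Step 1: Convert E to consistent units (1 GPa = 1000 uN/um^2).
E = 130 GPa = 130000 uN/um^2
Step 2: Compute t^3 = 6^3 = 216
Step 3: Compute L^3 = 272^3 = 20123648
Step 4: k = 130000 * 6 * 216 / (4 * 20123648)
k = 2.0931 uN/um
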